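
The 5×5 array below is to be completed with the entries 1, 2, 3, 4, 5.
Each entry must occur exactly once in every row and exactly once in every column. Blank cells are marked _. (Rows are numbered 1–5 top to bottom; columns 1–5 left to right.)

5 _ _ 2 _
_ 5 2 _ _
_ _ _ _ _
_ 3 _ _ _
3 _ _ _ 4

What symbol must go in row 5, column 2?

Row 5, column 2 is narrowed to {1, 2}.
If it were 1, then row 5, column 4 would be left with no valid symbol.
So row 5, column 2 must be 2.

2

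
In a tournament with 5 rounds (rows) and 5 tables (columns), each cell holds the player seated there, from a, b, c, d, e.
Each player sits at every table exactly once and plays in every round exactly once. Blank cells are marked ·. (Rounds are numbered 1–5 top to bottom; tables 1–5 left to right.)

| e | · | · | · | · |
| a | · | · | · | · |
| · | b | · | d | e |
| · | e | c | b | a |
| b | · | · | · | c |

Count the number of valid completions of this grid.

Round 1, table 2: eliminating its round and table leaves {a, c, d}.
Round 1, table 3: eliminating its round and table leaves {a, b, d}.
Round 1, table 4: eliminating its round and table leaves {a, c}.
Round 1, table 5: eliminating its round and table leaves {b, d}.
Round 2, table 2: eliminating its round and table leaves {c, d}.
Round 2, table 3: eliminating its round and table leaves {b, d, e}.
Round 2, table 4: eliminating its round and table leaves {c, e}.
Round 2, table 5: eliminating its round and table leaves {b, d}.
Round 3, table 1: eliminating its round and table leaves {c}.
Round 3, table 3: eliminating its round and table leaves {a}.
Round 4, table 1: eliminating its round and table leaves {d}.
Round 5, table 2: eliminating its round and table leaves {a, d}.
Round 5, table 3: eliminating its round and table leaves {a, d, e}.
Round 5, table 4: eliminating its round and table leaves {a, e}.
Enumerating the assignments across these blanks that avoid any round or table repeat gives 3 completions.

3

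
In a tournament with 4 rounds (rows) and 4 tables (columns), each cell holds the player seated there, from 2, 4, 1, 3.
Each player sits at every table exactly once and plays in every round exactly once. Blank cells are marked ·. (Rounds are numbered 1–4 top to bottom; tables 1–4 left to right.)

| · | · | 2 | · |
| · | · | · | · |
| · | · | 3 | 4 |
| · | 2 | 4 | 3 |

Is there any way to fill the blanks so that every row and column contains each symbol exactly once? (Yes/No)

Yes

No round or table among the givens repeats a symbol, and propagating forced cells runs into no contradiction.
One valid completion exists (for instance, 4 3 2 1 / 3 4 1 2 / 2 1 3 4 / 1 2 4 3).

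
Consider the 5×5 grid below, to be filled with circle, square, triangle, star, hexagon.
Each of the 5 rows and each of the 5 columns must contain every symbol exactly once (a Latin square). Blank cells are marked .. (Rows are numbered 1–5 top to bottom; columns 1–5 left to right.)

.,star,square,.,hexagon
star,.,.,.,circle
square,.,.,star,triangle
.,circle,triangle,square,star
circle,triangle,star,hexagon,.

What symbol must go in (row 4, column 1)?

Row 4 already has {circle, square, triangle, star} and column 1 already has {circle, square, star}, so row 4, column 1 must be hexagon.

hexagon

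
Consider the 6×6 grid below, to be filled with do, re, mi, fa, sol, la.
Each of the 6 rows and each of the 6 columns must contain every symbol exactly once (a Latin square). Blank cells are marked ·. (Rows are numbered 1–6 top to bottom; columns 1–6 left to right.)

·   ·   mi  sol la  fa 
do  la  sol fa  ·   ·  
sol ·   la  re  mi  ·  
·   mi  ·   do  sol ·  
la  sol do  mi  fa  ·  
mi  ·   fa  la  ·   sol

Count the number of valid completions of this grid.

1

Row 1, column 1: eliminating its row and column leaves {re}.
Row 1, column 2: eliminating its row and column leaves {do, re}.
Row 2, column 5: eliminating its row and column leaves {re}.
Row 2, column 6: eliminating its row and column leaves {re, mi}.
Row 3, column 2: eliminating its row and column leaves {do, fa}.
Row 3, column 6: eliminating its row and column leaves {do}.
Row 4, column 1: eliminating its row and column leaves {re, fa}.
Row 4, column 3: eliminating its row and column leaves {re}.
Row 4, column 6: eliminating its row and column leaves {re, la}.
Row 5, column 6: eliminating its row and column leaves {re}.
Row 6, column 2: eliminating its row and column leaves {do, re}.
Row 6, column 5: eliminating its row and column leaves {do, re}.
Only one assignment across all blanks avoids any row or column repeat, giving 1 completion.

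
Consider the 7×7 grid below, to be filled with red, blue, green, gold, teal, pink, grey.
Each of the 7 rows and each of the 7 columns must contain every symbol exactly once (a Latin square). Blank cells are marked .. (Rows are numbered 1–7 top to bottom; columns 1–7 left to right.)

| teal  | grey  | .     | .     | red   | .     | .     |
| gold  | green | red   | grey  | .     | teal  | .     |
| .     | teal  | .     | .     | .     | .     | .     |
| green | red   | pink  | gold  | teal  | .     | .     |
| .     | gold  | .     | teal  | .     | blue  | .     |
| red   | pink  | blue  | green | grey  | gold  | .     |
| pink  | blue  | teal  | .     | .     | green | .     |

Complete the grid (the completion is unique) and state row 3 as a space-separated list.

Row 1, column 6: row 1 has {red, teal, grey} and column 6 has {blue, green, gold, teal}, leaving only pink.
Row 1, column 4: row 1 has {red, teal, pink, grey} and column 4 has {green, gold, teal, grey}, leaving only blue.
Row 4, column 6: row 4 has {red, green, gold, teal, pink} and column 6 has {blue, green, gold, teal, pink}, leaving only grey.
Row 3, column 6: row 3 has {teal} and column 6 has {blue, green, gold, teal, pink, grey}, leaving only red.
Row 3, column 4: row 3 has {red, teal} and column 4 has {blue, green, gold, teal, grey}, leaving only pink.
Row 4, column 7: row 4 has {red, green, gold, teal, pink, grey} and column 7 has {}, leaving only blue.
Row 2, column 7: row 2 has {red, green, gold, teal, grey} and column 7 has {blue}, leaving only pink.
Row 2, column 5: row 2 has {red, green, gold, teal, pink, grey} and column 5 has {red, teal, grey}, leaving only blue.
Row 5, column 1: row 5 has {blue, gold, teal} and column 1 has {red, green, gold, teal, pink}, leaving only grey.
Row 3, column 1: row 3 has {red, teal, pink} and column 1 has {red, green, gold, teal, pink, grey}, leaving only blue.
Row 5, column 3: row 5 has {blue, gold, teal, grey} and column 3 has {red, blue, teal, pink}, leaving only green.
Row 1, column 3: row 1 has {red, blue, teal, pink, grey} and column 3 has {red, blue, green, teal, pink}, leaving only gold.
Row 3, column 3: row 3 has {red, blue, teal, pink} and column 3 has {red, blue, green, gold, teal, pink}, leaving only grey.
Row 1, column 7: row 1 has {red, blue, gold, teal, pink, grey} and column 7 has {blue, pink}, leaving only green.
Row 3, column 7: row 3 has {red, blue, teal, pink, grey} and column 7 has {blue, green, pink}, leaving only gold.
Row 3, column 5: row 3 has {red, blue, gold, teal, pink, grey} and column 5 has {red, blue, teal, grey}, leaving only green.
So row 3 reads: blue teal grey pink green red gold.

blue teal grey pink green red gold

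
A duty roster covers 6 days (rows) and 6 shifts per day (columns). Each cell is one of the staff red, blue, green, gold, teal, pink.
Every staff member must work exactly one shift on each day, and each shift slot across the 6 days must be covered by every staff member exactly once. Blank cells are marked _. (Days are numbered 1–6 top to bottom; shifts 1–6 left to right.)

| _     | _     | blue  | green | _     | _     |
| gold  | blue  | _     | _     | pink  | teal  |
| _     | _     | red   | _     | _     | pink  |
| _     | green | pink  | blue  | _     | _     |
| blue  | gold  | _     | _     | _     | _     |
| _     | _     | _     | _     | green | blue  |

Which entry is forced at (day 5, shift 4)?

Day 2, shift 3: day 2 has {blue, gold, teal, pink} and shift 3 has {red, blue, pink}, leaving only green.
Day 2, shift 4: day 2 has {blue, green, gold, teal, pink} and shift 4 has {blue, green}, leaving only red.
Day 3, shift 2: day 3 has {red, pink} and shift 2 has {blue, green, gold}, leaving only teal.
Day 3, shift 1: day 3 has {red, teal, pink} and shift 1 has {blue, gold}, leaving only green.
Day 3, shift 4: day 3 has {red, green, teal, pink} and shift 4 has {red, blue, green}, leaving only gold.
Day 3, shift 5: day 3 has {red, green, gold, teal, pink} and shift 5 has {green, pink}, leaving only blue.
Day 5, shift 3: day 5 has {blue, gold} and shift 3 has {red, blue, green, pink}, leaving only teal.
Day 5 already has {blue, gold, teal} and shift 4 already has {red, blue, green, gold}, so day 5, shift 4 must be pink.

pink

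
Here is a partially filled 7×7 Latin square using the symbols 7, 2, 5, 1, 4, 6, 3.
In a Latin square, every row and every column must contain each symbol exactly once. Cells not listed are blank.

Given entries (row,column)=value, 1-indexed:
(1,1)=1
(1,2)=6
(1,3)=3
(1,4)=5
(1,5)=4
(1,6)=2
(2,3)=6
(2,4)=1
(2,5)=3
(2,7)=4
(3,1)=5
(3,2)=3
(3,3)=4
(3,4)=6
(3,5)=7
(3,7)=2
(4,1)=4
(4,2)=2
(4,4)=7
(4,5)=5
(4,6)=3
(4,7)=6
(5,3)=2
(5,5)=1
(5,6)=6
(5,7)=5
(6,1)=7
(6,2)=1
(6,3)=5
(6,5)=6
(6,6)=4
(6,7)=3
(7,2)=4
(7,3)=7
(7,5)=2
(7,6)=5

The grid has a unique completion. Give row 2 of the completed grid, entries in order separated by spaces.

Row 2, column 1: row 2 has {1, 4, 6, 3} and column 1 has {7, 5, 1, 4}, leaving only 2.
Row 2, column 6: row 2 has {2, 1, 4, 6, 3} and column 6 has {2, 5, 4, 6, 3}, leaving only 7.
Row 2, column 2: row 2 has {7, 2, 1, 4, 6, 3} and column 2 has {2, 1, 4, 6, 3}, leaving only 5.
So row 2 reads: 2 5 6 1 3 7 4.

2 5 6 1 3 7 4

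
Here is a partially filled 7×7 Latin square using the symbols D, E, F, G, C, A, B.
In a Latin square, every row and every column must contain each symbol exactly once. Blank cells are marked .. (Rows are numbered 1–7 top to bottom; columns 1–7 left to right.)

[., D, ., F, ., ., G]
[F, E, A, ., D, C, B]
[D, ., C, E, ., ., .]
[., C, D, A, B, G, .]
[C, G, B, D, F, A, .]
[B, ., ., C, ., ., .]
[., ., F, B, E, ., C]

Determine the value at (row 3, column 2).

B

Row 1, column 3: row 1 has {D, F, G} and column 3 has {D, F, C, A, B}, leaving only E.
Row 1, column 1: row 1 has {D, E, F, G} and column 1 has {D, F, C, B}, leaving only A.
Row 1, column 5: row 1 has {D, E, F, G, A} and column 5 has {D, E, F, B}, leaving only C.
Row 1, column 6: row 1 has {D, E, F, G, C, A} and column 6 has {G, C, A}, leaving only B.
Row 2, column 4: row 2 has {D, E, F, C, A, B} and column 4 has {D, E, F, C, A, B}, leaving only G.
Row 3, column 6: row 3 has {D, E, C} and column 6 has {G, C, A, B}, leaving only F.
Row 3, column 7: row 3 has {D, E, F, C} and column 7 has {G, C, B}, leaving only A.
Row 3 already has {D, E, F, C, A} and column 2 already has {D, E, G, C}, so row 3, column 2 must be B.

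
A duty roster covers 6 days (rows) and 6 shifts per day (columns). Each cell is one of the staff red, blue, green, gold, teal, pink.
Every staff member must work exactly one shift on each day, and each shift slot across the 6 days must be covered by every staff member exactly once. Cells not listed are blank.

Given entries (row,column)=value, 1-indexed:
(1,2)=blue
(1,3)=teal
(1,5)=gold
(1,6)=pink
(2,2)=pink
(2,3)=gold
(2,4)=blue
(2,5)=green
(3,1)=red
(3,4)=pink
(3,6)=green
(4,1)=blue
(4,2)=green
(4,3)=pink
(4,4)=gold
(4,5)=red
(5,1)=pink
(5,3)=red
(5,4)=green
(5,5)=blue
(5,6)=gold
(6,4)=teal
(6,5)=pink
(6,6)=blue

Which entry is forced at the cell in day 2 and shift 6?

Day 1, shift 1: day 1 has {blue, gold, teal, pink} and shift 1 has {red, blue, pink}, leaving only green.
Day 1, shift 4: day 1 has {blue, green, gold, teal, pink} and shift 4 has {blue, green, gold, teal, pink}, leaving only red.
Day 2, shift 1: day 2 has {blue, green, gold, pink} and shift 1 has {red, blue, green, pink}, leaving only teal.
Day 2 already has {blue, green, gold, teal, pink} and shift 6 already has {blue, green, gold, pink}, so day 2, shift 6 must be red.

red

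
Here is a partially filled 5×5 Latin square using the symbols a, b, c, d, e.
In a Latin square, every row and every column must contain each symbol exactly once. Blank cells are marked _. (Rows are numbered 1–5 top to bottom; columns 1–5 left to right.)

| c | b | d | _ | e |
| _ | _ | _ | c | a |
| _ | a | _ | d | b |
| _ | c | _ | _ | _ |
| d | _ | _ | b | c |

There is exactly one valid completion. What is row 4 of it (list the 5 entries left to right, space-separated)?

Row 4, column 5: row 4 has {c} and column 5 has {a, b, c, e}, leaving only d.
Row 1, column 4: row 1 has {b, c, d, e} and column 4 has {b, c, d}, leaving only a.
Row 4, column 4: row 4 has {c, d} and column 4 has {a, b, c, d}, leaving only e.
Row 3, column 1: row 3 has {a, b, d} and column 1 has {c, d}, leaving only e.
Row 2, column 1: row 2 has {a, c} and column 1 has {c, d, e}, leaving only b.
Row 4, column 1: row 4 has {c, d, e} and column 1 has {b, c, d, e}, leaving only a.
Row 4, column 3: row 4 has {a, c, d, e} and column 3 has {d}, leaving only b.
So row 4 reads: a c b e d.

a c b e d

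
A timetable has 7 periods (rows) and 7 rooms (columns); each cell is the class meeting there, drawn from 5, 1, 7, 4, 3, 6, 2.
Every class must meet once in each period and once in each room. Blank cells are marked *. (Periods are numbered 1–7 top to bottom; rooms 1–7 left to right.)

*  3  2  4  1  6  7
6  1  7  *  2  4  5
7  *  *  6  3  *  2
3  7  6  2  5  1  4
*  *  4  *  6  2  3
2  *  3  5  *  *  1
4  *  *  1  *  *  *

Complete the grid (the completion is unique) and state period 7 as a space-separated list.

Period 7, room 3: period 7 has {1, 4} and room 3 has {7, 4, 3, 6, 2}, leaving only 5.
Period 7, room 5: period 7 has {5, 1, 4} and room 5 has {5, 1, 3, 6, 2}, leaving only 7.
Period 7, room 6: period 7 has {5, 1, 7, 4} and room 6 has {1, 4, 6, 2}, leaving only 3.
Period 7, room 7: period 7 has {5, 1, 7, 4, 3} and room 7 has {5, 1, 7, 4, 3, 2}, leaving only 6.
Period 7, room 2: period 7 has {5, 1, 7, 4, 3, 6} and room 2 has {1, 7, 3}, leaving only 2.
So period 7 reads: 4 2 5 1 7 3 6.

4 2 5 1 7 3 6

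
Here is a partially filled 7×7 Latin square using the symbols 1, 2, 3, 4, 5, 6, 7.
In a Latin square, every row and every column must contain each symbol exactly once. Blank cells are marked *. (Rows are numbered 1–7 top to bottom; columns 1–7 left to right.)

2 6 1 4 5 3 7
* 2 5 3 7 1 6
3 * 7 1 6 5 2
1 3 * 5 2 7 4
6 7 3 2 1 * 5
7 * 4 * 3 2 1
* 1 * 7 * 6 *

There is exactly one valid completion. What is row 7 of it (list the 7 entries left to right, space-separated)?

Row 7, column 3: row 7 has {1, 6, 7} and column 3 has {1, 3, 4, 5, 7}, leaving only 2.
Row 7, column 5: row 7 has {1, 2, 6, 7} and column 5 has {1, 2, 3, 5, 6, 7}, leaving only 4.
Row 7, column 1: row 7 has {1, 2, 4, 6, 7} and column 1 has {1, 2, 3, 6, 7}, leaving only 5.
Row 7, column 7: row 7 has {1, 2, 4, 5, 6, 7} and column 7 has {1, 2, 4, 5, 6, 7}, leaving only 3.
So row 7 reads: 5 1 2 7 4 6 3.

5 1 2 7 4 6 3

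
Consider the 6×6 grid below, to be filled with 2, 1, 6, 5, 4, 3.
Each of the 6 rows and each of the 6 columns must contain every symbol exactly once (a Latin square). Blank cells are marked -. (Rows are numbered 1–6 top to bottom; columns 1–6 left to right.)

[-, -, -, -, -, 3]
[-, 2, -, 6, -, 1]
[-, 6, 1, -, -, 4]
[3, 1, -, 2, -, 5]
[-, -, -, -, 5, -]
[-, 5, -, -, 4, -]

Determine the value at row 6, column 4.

Row 1, column 2: row 1 has {3} and column 2 has {2, 1, 6, 5}, leaving only 4.
Row 2, column 5: row 2 has {2, 1, 6} and column 5 has {5, 4}, leaving only 3.
Row 3, column 5: row 3 has {1, 6, 4} and column 5 has {5, 4, 3}, leaving only 2.
Row 3, column 1: row 3 has {2, 1, 6, 4} and column 1 has {3}, leaving only 5.
Row 2, column 1: row 2 has {2, 1, 6, 3} and column 1 has {5, 3}, leaving only 4.
Row 2, column 3: row 2 has {2, 1, 6, 4, 3} and column 3 has {1}, leaving only 5.
Row 3, column 4: row 3 has {2, 1, 6, 5, 4} and column 4 has {2, 6}, leaving only 3.
Row 6 already has {5, 4} and column 4 already has {2, 6, 3}, so row 6, column 4 must be 1.

1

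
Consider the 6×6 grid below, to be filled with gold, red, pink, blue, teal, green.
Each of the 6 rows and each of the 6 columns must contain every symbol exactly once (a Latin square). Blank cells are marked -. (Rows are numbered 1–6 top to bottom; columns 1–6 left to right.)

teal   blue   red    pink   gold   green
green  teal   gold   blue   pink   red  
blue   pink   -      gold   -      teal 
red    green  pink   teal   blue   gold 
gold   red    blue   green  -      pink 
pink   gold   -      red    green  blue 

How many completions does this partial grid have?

Row 3, column 3: eliminating its row and column leaves {green}.
Row 3, column 5: eliminating its row and column leaves {red}.
Row 5, column 5: eliminating its row and column leaves {teal}.
Row 6, column 3: eliminating its row and column leaves {teal}.
Only one assignment across all blanks avoids any row or column repeat, giving 1 completion.

1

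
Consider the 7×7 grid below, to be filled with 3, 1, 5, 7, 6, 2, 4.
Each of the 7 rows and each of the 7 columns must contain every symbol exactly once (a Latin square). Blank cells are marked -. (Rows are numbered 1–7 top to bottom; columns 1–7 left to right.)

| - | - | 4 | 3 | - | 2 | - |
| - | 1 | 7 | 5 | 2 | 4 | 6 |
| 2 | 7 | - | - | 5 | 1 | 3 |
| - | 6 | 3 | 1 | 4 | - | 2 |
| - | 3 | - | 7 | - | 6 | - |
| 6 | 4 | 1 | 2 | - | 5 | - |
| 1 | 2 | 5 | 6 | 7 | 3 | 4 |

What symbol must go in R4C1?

5

Row 1, column 2: row 1 has {3, 2, 4} and column 2 has {3, 1, 7, 6, 2, 4}, leaving only 5.
Row 1, column 1: row 1 has {3, 5, 2, 4} and column 1 has {1, 6, 2}, leaving only 7.
Row 4 already has {3, 1, 6, 2, 4} and column 1 already has {1, 7, 6, 2}, so row 4, column 1 must be 5.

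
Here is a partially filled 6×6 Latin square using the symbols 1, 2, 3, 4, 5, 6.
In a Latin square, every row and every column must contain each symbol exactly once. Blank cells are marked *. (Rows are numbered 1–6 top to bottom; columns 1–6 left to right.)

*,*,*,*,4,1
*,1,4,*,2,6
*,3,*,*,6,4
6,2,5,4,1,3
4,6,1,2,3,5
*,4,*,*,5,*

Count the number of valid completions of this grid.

3

Row 1, column 1: eliminating its row and column leaves {2, 3, 5}.
Row 1, column 2: eliminating its row and column leaves {5}.
Row 1, column 3: eliminating its row and column leaves {2, 3, 6}.
Row 1, column 4: eliminating its row and column leaves {3, 5, 6}.
Row 2, column 1: eliminating its row and column leaves {3, 5}.
Row 2, column 4: eliminating its row and column leaves {3, 5}.
Row 3, column 1: eliminating its row and column leaves {1, 2, 5}.
Row 3, column 3: eliminating its row and column leaves {2}.
Row 3, column 4: eliminating its row and column leaves {1, 5}.
Row 6, column 1: eliminating its row and column leaves {1, 2, 3}.
Row 6, column 3: eliminating its row and column leaves {2, 3, 6}.
Row 6, column 4: eliminating its row and column leaves {1, 3, 6}.
Row 6, column 6: eliminating its row and column leaves {2}.
Enumerating the assignments across these blanks that avoid any row or column repeat gives 3 completions.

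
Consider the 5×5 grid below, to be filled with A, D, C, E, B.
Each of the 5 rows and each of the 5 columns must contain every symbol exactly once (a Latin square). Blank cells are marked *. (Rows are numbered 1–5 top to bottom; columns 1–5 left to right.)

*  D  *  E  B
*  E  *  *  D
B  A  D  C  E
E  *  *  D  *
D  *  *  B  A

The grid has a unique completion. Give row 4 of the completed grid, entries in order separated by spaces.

E B A D C

Row 4, column 5: row 4 has {D, E} and column 5 has {A, D, E, B}, leaving only C.
Row 4, column 2: row 4 has {D, C, E} and column 2 has {A, D, E}, leaving only B.
Row 4, column 3: row 4 has {D, C, E, B} and column 3 has {D}, leaving only A.
So row 4 reads: E B A D C.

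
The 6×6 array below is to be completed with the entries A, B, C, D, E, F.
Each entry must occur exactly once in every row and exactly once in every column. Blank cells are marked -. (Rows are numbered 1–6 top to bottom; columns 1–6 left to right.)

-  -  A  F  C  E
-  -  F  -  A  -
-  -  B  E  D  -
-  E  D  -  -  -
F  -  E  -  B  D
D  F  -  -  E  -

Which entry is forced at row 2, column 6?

C

Row 1, column 1: row 1 has {A, C, E, F} and column 1 has {D, F}, leaving only B.
Row 1, column 2: row 1 has {A, B, C, E, F} and column 2 has {E, F}, leaving only D.
Row 4, column 5: row 4 has {D, E} and column 5 has {A, B, C, D, E}, leaving only F.
Row 6, column 3: row 6 has {D, E, F} and column 3 has {A, B, D, E, F}, leaving only C.
Row 2, column 6 is narrowed to {B, C}.
If it were B, then row 5, column 2 would be left with no valid symbol.
So row 2, column 6 must be C.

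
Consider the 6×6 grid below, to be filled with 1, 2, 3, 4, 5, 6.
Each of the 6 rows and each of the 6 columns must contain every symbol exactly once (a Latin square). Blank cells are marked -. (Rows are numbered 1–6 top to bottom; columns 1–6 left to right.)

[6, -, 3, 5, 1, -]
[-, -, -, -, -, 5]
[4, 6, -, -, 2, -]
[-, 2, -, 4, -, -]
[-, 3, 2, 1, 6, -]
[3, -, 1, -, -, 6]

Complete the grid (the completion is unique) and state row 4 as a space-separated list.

1 2 6 4 5 3

Row 1, column 2: row 1 has {1, 3, 5, 6} and column 2 has {2, 3, 6}, leaving only 4.
Row 1, column 6: row 1 has {1, 3, 4, 5, 6} and column 6 has {5, 6}, leaving only 2.
Row 2, column 2: row 2 has {5} and column 2 has {2, 3, 4, 6}, leaving only 1.
Row 2, column 1: row 2 has {1, 5} and column 1 has {3, 4, 6}, leaving only 2.
Row 3, column 3: row 3 has {2, 4, 6} and column 3 has {1, 2, 3}, leaving only 5.
Row 4, column 3: row 4 has {2, 4} and column 3 has {1, 2, 3, 5}, leaving only 6.
Row 2, column 3: row 2 has {1, 2, 5} and column 3 has {1, 2, 3, 5, 6}, leaving only 4.
Row 2, column 5: row 2 has {1, 2, 4, 5} and column 5 has {1, 2, 6}, leaving only 3.
Row 4, column 5: row 4 has {2, 4, 6} and column 5 has {1, 2, 3, 6}, leaving only 5.
Row 4, column 1: row 4 has {2, 4, 5, 6} and column 1 has {2, 3, 4, 6}, leaving only 1.
Row 4, column 6: row 4 has {1, 2, 4, 5, 6} and column 6 has {2, 5, 6}, leaving only 3.
So row 4 reads: 1 2 6 4 5 3.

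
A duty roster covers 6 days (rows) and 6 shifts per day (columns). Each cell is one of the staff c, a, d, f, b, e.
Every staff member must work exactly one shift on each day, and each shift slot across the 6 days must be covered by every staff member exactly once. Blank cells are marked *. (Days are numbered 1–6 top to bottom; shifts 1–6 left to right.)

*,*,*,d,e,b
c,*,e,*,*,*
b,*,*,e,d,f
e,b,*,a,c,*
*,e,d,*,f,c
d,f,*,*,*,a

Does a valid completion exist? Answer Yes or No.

Day 2, shift 6: day 2 has {c, e} and shift 6 has {c, a, f, b}, so it must be d.
Now day 4, shift 6: day 4 together with shift 6 already contain {c, a, d, f, b, e} — every symbol — so nothing can go there. The grid has no valid completion.

No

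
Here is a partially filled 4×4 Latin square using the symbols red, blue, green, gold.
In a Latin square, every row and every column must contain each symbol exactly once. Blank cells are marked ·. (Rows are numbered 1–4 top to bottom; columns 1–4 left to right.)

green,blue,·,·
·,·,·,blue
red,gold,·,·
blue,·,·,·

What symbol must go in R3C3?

blue

Row 2, column 1: row 2 has {blue} and column 1 has {red, blue, green}, leaving only gold.
Row 3, column 4: row 3 has {red, gold} and column 4 has {blue}, leaving only green.
Row 3 already has {red, green, gold} and column 3 already has {}, so row 3, column 3 must be blue.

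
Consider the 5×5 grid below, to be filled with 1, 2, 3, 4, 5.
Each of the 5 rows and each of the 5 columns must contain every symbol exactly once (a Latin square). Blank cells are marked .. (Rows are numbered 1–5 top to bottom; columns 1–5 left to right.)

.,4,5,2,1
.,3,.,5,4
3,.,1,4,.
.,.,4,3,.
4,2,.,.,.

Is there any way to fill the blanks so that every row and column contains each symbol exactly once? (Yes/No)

No

Row 1, column 1: row 1 together with column 1 already contain {1, 2, 3, 4, 5} — every symbol — so nothing can go there. The grid has no valid completion.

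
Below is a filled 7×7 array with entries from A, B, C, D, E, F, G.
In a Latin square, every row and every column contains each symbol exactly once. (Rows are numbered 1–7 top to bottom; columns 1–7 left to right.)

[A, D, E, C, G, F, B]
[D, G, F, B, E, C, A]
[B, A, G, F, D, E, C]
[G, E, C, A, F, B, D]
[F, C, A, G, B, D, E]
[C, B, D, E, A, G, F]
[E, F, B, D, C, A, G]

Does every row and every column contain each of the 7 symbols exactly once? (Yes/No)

Each row is a permutation of the 7 symbols, and so is each column.

Yes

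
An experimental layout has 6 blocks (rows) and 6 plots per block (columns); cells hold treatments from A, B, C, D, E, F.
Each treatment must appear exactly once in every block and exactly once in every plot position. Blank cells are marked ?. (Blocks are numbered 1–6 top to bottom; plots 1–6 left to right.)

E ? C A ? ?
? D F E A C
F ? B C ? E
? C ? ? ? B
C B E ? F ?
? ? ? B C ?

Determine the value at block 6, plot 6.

Block 1, plot 2: block 1 has {A, C, E} and plot 2 has {B, C, D}, leaving only F.
Block 1, plot 6: block 1 has {A, C, E, F} and plot 6 has {B, C, E}, leaving only D.
Block 1, plot 5: block 1 has {A, C, D, E, F} and plot 5 has {A, C, F}, leaving only B.
Block 2, plot 1: block 2 has {A, C, D, E, F} and plot 1 has {C, E, F}, leaving only B.
Block 3, plot 2: block 3 has {B, C, E, F} and plot 2 has {B, C, D, F}, leaving only A.
Block 3, plot 5: block 3 has {A, B, C, E, F} and plot 5 has {A, B, C, F}, leaving only D.
Block 4, plot 5: block 4 has {B, C} and plot 5 has {A, B, C, D, F}, leaving only E.
Block 5, plot 4: block 5 has {B, C, E, F} and plot 4 has {A, B, C, E}, leaving only D.
Block 4, plot 4: block 4 has {B, C, E} and plot 4 has {A, B, C, D, E}, leaving only F.
Block 5, plot 6: block 5 has {B, C, D, E, F} and plot 6 has {B, C, D, E}, leaving only A.
Block 6 already has {B, C} and plot 6 already has {A, B, C, D, E}, so block 6, plot 6 must be F.

F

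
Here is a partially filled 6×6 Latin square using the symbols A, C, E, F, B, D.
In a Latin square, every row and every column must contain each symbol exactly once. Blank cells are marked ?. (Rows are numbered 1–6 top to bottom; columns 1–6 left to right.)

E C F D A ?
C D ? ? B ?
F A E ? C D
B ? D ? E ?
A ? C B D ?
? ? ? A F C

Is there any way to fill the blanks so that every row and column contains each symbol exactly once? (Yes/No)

No

Row 3, column 4: row 3 together with column 4 already contain {A, C, E, F, B, D} — every symbol — so nothing can go there. The grid has no valid completion.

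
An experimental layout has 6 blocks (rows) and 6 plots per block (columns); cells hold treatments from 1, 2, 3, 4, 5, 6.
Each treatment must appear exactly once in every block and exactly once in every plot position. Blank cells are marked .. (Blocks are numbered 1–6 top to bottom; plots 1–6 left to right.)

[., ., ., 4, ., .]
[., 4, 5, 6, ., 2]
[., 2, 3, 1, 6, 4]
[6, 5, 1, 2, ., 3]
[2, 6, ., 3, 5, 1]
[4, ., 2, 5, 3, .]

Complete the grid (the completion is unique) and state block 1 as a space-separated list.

1 3 6 4 2 5

Block 1, plot 3: block 1 has {4} and plot 3 has {1, 2, 3, 5}, leaving only 6.
Block 1, plot 6: block 1 has {4, 6} and plot 6 has {1, 2, 3, 4}, leaving only 5.
Block 2, plot 5: block 2 has {2, 4, 5, 6} and plot 5 has {3, 5, 6}, leaving only 1.
Block 1, plot 5: block 1 has {4, 5, 6} and plot 5 has {1, 3, 5, 6}, leaving only 2.
Block 2, plot 1: block 2 has {1, 2, 4, 5, 6} and plot 1 has {2, 4, 6}, leaving only 3.
Block 1, plot 1: block 1 has {2, 4, 5, 6} and plot 1 has {2, 3, 4, 6}, leaving only 1.
Block 1, plot 2: block 1 has {1, 2, 4, 5, 6} and plot 2 has {2, 4, 5, 6}, leaving only 3.
So block 1 reads: 1 3 6 4 2 5.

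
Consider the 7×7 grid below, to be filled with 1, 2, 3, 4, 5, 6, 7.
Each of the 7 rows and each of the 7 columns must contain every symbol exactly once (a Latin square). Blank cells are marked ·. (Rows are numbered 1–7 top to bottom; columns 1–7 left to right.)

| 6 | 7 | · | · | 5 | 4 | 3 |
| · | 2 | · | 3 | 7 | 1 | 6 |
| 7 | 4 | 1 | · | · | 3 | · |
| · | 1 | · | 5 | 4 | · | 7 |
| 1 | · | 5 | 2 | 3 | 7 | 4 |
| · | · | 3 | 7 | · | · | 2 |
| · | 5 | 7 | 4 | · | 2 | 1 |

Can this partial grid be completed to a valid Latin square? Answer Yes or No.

No

Row 1, column 3: row 1 has {3, 4, 5, 6, 7} and column 3 has {1, 3, 5, 7}, so it must be 2.
Row 1, column 4: row 1 has {2, 3, 4, 5, 6, 7} and column 4 has {2, 3, 4, 5, 7}, so it must be 1.
Row 2, column 3: row 2 has {1, 2, 3, 6, 7} and column 3 has {1, 2, 3, 5, 7}, so it must be 4.
Row 2, column 1: row 2 has {1, 2, 3, 4, 6, 7} and column 1 has {1, 6, 7}, so it must be 5.
Row 3, column 4: row 3 has {1, 3, 4, 7} and column 4 has {1, 2, 3, 4, 5, 7}, so it must be 6.
Row 3, column 5: row 3 has {1, 3, 4, 6, 7} and column 5 has {3, 4, 5, 7}, so it must be 2.
Row 3, column 7: row 3 has {1, 2, 3, 4, 6, 7} and column 7 has {1, 2, 3, 4, 6, 7}, so it must be 5.
Row 4, column 3: row 4 has {1, 4, 5, 7} and column 3 has {1, 2, 3, 4, 5, 7}, so it must be 6.
Now row 4, column 6: row 4 together with column 6 already contain {1, 2, 3, 4, 5, 6, 7} — every symbol — so nothing can go there. The grid has no valid completion.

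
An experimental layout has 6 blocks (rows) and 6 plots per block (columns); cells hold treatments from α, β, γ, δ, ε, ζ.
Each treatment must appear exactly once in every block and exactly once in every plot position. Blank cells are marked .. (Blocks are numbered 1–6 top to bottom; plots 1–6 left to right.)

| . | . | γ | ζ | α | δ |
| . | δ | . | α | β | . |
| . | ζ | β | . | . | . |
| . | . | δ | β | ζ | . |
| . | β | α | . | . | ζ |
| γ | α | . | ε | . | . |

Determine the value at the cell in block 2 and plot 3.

ε

Block 1, plot 2: block 1 has {α, γ, δ, ζ} and plot 2 has {α, β, δ, ζ}, leaving only ε.
Block 1, plot 1: block 1 has {α, γ, δ, ε, ζ} and plot 1 has {γ}, leaving only β.
Block 4, plot 2: block 4 has {β, δ, ζ} and plot 2 has {α, β, δ, ε, ζ}, leaving only γ.
Block 6, plot 3: block 6 has {α, γ, ε} and plot 3 has {α, β, γ, δ}, leaving only ζ.
Block 2 already has {α, β, δ} and plot 3 already has {α, β, γ, δ, ζ}, so block 2, plot 3 must be ε.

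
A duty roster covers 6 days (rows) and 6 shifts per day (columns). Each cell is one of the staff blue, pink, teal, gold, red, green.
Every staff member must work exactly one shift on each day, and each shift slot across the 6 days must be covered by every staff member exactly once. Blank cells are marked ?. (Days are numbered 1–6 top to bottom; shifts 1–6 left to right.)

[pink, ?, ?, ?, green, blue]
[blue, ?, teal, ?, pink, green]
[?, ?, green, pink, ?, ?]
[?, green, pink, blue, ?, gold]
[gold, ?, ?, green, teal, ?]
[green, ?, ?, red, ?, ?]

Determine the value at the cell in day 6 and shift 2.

teal

Day 2, shift 4: day 2 has {blue, pink, teal, green} and shift 4 has {blue, pink, red, green}, leaving only gold.
Day 1, shift 4: day 1 has {blue, pink, green} and shift 4 has {blue, pink, gold, red, green}, leaving only teal.
Day 2, shift 2: day 2 has {blue, pink, teal, gold, green} and shift 2 has {green}, leaving only red.
Day 1, shift 2: day 1 has {blue, pink, teal, green} and shift 2 has {red, green}, leaving only gold.
Day 1, shift 3: day 1 has {blue, pink, teal, gold, green} and shift 3 has {pink, teal, green}, leaving only red.
Day 4, shift 5: day 4 has {blue, pink, gold, green} and shift 5 has {pink, teal, green}, leaving only red.
Day 4, shift 1: day 4 has {blue, pink, gold, red, green} and shift 1 has {blue, pink, gold, green}, leaving only teal.
Day 3, shift 1: day 3 has {pink, green} and shift 1 has {blue, pink, teal, gold, green}, leaving only red.
Day 3, shift 6: day 3 has {pink, red, green} and shift 6 has {blue, gold, green}, leaving only teal.
Day 3, shift 2: day 3 has {pink, teal, red, green} and shift 2 has {gold, red, green}, leaving only blue.
Day 3, shift 5: day 3 has {blue, pink, teal, red, green} and shift 5 has {pink, teal, red, green}, leaving only gold.
Day 5, shift 2: day 5 has {teal, gold, green} and shift 2 has {blue, gold, red, green}, leaving only pink.
Day 6 already has {red, green} and shift 2 already has {blue, pink, gold, red, green}, so day 6, shift 2 must be teal.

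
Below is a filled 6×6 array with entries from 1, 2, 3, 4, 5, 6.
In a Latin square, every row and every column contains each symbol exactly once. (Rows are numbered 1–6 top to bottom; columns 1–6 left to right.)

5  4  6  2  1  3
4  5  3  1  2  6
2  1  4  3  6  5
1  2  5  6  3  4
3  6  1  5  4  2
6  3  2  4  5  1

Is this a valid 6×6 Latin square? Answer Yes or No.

Yes

Each row is a permutation of the 6 symbols, and so is each column.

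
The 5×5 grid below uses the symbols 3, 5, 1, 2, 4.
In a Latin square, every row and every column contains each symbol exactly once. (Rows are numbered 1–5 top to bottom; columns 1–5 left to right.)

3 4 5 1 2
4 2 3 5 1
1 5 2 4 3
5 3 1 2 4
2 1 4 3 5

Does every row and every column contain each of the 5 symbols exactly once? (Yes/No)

Yes

Each row is a permutation of the 5 symbols, and so is each column.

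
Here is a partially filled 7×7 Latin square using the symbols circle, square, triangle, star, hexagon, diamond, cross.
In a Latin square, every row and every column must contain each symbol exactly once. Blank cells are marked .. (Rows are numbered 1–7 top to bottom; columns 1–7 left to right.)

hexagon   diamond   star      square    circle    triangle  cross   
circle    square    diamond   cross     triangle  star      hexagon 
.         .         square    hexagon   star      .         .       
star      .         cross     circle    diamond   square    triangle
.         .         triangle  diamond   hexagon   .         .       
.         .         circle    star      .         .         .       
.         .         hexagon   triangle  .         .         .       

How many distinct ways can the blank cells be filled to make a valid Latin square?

Row 3, column 1: eliminating its row and column leaves {triangle, diamond, cross}.
Row 3, column 2: eliminating its row and column leaves {circle, triangle, cross}.
Row 3, column 6: eliminating its row and column leaves {circle, diamond, cross}.
Row 3, column 7: eliminating its row and column leaves {circle, diamond}.
Row 4, column 2: eliminating its row and column leaves {hexagon}.
Row 5, column 1: eliminating its row and column leaves {square, cross}.
Row 5, column 2: eliminating its row and column leaves {circle, star, cross}.
Row 5, column 6: eliminating its row and column leaves {circle, cross}.
Row 5, column 7: eliminating its row and column leaves {circle, square, star}.
Row 6, column 1: eliminating its row and column leaves {square, triangle, diamond, cross}.
Row 6, column 2: eliminating its row and column leaves {triangle, hexagon, cross}.
Row 6, column 5: eliminating its row and column leaves {square, cross}.
Row 6, column 6: eliminating its row and column leaves {hexagon, diamond, cross}.
Row 6, column 7: eliminating its row and column leaves {square, diamond}.
Row 7, column 1: eliminating its row and column leaves {square, diamond, cross}.
Row 7, column 2: eliminating its row and column leaves {circle, star, cross}.
Row 7, column 5: eliminating its row and column leaves {square, cross}.
Row 7, column 6: eliminating its row and column leaves {circle, diamond, cross}.
Row 7, column 7: eliminating its row and column leaves {circle, square, star, diamond}.
Enumerating the assignments across these blanks that avoid any row or column repeat gives 8 completions.

8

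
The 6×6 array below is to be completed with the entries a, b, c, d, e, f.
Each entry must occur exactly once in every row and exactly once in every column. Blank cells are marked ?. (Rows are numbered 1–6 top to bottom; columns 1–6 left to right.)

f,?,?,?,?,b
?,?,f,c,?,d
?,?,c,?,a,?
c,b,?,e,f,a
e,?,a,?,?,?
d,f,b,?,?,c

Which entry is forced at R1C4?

d

Row 3, column 1: row 3 has {a, c} and column 1 has {c, d, e, f}, leaving only b.
Row 2, column 1: row 2 has {c, d, f} and column 1 has {b, c, d, e, f}, leaving only a.
Row 2, column 2: row 2 has {a, c, d, f} and column 2 has {b, f}, leaving only e.
Row 2, column 5: row 2 has {a, c, d, e, f} and column 5 has {a, f}, leaving only b.
Row 3, column 2: row 3 has {a, b, c} and column 2 has {b, e, f}, leaving only d.
Row 3, column 4: row 3 has {a, b, c, d} and column 4 has {c, e}, leaving only f.
Row 3, column 6: row 3 has {a, b, c, d, f} and column 6 has {a, b, c, d}, leaving only e.
Row 4, column 3: row 4 has {a, b, c, e, f} and column 3 has {a, b, c, f}, leaving only d.
Row 1, column 3: row 1 has {b, f} and column 3 has {a, b, c, d, f}, leaving only e.
Row 5, column 2: row 5 has {a, e} and column 2 has {b, d, e, f}, leaving only c.
Row 1, column 2: row 1 has {b, e, f} and column 2 has {b, c, d, e, f}, leaving only a.
Row 1 already has {a, b, e, f} and column 4 already has {c, e, f}, so row 1, column 4 must be d.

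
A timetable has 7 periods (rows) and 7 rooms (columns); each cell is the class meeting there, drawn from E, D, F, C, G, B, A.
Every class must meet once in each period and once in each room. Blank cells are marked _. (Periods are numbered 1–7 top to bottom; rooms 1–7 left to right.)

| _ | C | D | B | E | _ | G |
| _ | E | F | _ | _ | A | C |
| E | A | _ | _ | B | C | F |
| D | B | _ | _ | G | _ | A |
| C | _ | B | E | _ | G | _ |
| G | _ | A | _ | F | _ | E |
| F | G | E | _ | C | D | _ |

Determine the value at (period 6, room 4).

Period 1, room 1: period 1 has {E, D, C, G, B} and room 1 has {E, D, F, C, G}, leaving only A.
Period 1, room 6: period 1 has {E, D, C, G, B, A} and room 6 has {D, C, G, A}, leaving only F.
Period 2, room 1: period 2 has {E, F, C, A} and room 1 has {E, D, F, C, G, A}, leaving only B.
Period 2, room 5: period 2 has {E, F, C, B, A} and room 5 has {E, F, C, G, B}, leaving only D.
Period 2, room 4: period 2 has {E, D, F, C, B, A} and room 4 has {E, B}, leaving only G.
Period 3, room 3: period 3 has {E, F, C, B, A} and room 3 has {E, D, F, B, A}, leaving only G.
Period 3, room 4: period 3 has {E, F, C, G, B, A} and room 4 has {E, G, B}, leaving only D.
Period 6 already has {E, F, G, A} and room 4 already has {E, D, G, B}, so period 6, room 4 must be C.

C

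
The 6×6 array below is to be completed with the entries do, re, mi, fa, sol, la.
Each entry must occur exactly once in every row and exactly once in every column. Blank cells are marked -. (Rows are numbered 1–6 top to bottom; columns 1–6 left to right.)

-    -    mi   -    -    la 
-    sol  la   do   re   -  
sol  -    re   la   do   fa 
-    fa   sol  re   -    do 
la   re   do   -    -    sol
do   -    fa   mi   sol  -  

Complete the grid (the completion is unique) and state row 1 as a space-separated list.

re do mi sol fa la

Row 1, column 2: row 1 has {mi, la} and column 2 has {re, fa, sol}, leaving only do.
Row 1, column 5: row 1 has {do, mi, la} and column 5 has {do, re, sol}, leaving only fa.
Row 1, column 1: row 1 has {do, mi, fa, la} and column 1 has {do, sol, la}, leaving only re.
Row 1, column 4: row 1 has {do, re, mi, fa, la} and column 4 has {do, re, mi, la}, leaving only sol.
So row 1 reads: re do mi sol fa la.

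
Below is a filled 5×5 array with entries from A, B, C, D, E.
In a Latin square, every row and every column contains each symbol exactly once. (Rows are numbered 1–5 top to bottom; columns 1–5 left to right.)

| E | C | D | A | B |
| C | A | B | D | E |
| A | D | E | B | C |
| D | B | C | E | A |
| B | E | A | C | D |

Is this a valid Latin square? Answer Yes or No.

Yes

Each row is a permutation of the 5 symbols, and so is each column.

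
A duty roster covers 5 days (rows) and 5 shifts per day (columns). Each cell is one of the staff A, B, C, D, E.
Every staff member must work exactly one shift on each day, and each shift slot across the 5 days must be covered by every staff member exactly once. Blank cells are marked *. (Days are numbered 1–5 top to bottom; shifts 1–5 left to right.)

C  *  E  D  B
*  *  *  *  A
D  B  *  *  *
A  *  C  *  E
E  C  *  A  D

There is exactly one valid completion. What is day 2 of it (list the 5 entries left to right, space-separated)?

Day 2, shift 1: day 2 has {A} and shift 1 has {A, C, D, E}, leaving only B.
Day 2, shift 3: day 2 has {A, B} and shift 3 has {C, E}, leaving only D.
Day 2, shift 2: day 2 has {A, B, D} and shift 2 has {B, C}, leaving only E.
Day 2, shift 4: day 2 has {A, B, D, E} and shift 4 has {A, D}, leaving only C.
So day 2 reads: B E D C A.

B E D C A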